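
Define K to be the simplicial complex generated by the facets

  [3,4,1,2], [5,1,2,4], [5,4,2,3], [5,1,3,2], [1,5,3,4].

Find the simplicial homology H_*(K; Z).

H_0 = Z,  H_1 = 0,  H_2 = 0,  H_3 = Z.

We work with the vertex ordering 1 < 2 < 3 < 4 < 5. The simplices of K, each written with vertices in increasing order, are:

  0-simplices (5): [1], [2], [3], [4], [5]
  1-simplices (10): [1,2], [1,3], [1,4], [1,5], [2,3], [2,4], [2,5], [3,4], [3,5], [4,5]
  2-simplices (10): [1,2,3], [1,2,4], [1,2,5], [1,3,4], [1,3,5], [1,4,5], [2,3,4], [2,3,5], [2,4,5], [3,4,5]
  3-simplices (5): [1,2,3,4], [1,2,3,5], [1,2,4,5], [1,3,4,5], [2,3,4,5]

Hence C_0 ≅ Z^5, C_1 ≅ Z^10, C_2 ≅ Z^10, C_3 ≅ Z^5.

∂_1: C_1 → C_0 is given by ∂[p,q] = [q] − [p].
This gives a 5×10 integer matrix of rank 4; reducing to Smith normal form yields diagonal entries (1,1,1,1).

Boundary ∂_2: C_2 → C_1 maps a triangle to the signed sum of its edges. For instance
  ∂[1,2,4] = [2,4] − [1,4] + [1,2],
  ∂[1,3,5] = [3,5] − [1,5] + [1,3].
The resulting 10×10 matrix has rank 6, and its Smith normal form has invariant factors (1,1,1,1,1,1).

The boundary map ∂_3: C_3 → C_2 sends each 3-simplex σ to the alternating sum Σ_i (−1)^i (σ with its i-th vertex removed). For instance
  ∂[2,3,4,5] = [3,4,5] − [2,4,5] + [2,3,5] − [2,3,4],
  ∂[1,2,3,5] = [2,3,5] − [1,3,5] + [1,2,5] − [1,2,3].
As a 10×5 matrix over Z this has rank 4, with invariant factors (1,1,1,1).

Now H_k = ker ∂_k / im ∂_{k+1}, so:

  H_0: rank C_0 − rank ∂_1 = 5 − 4 = 1, and the invariant factors of ∂_1 are all 1, so H_0 ≅ Z.
  H_1: rank ker ∂_1 − rank ∂_2 = (10 − 4) − 6 = 0, and the invariant factors of ∂_2 are all 1, so H_1 ≅ 0.
  H_2: rank ker ∂_2 − rank ∂_3 = (10 − 6) − 4 = 0, and the invariant factors of ∂_3 are all 1, so H_2 ≅ 0.
  H_3: rank ker ∂_3 − rank ∂_4 = (5 − 4) − 0 = 1, and there is no ∂_4, so H_3 ≅ Z.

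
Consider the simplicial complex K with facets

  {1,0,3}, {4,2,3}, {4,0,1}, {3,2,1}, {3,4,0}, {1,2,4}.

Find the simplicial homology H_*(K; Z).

K has 5 vertices, 9 edges, 6 triangles.
rank ∂_0 = 0, rank ∂_1 = 4 ⇒ b_0 = 5 − 0 − 4 = 1; all invariant factors of ∂_1 are 1 so no torsion. So H_0 ≅ Z.
rank ∂_1 = 4, rank ∂_2 = 5 ⇒ b_1 = 9 − 4 − 5 = 0; all invariant factors of ∂_2 are 1 so no torsion. So H_1 ≅ 0.
rank ∂_2 = 5, rank ∂_3 = 0 ⇒ b_2 = 6 − 5 − 0 = 1. So H_2 ≅ Z.

H_0 ≅ Z,  H_1 = 0,  H_2 ≅ Z.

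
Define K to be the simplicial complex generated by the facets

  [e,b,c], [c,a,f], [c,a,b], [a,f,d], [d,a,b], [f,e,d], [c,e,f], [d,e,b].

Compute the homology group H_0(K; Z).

H_0 = Z.

Fix the vertex order a < b < c < d < e < f and write every simplex with vertices in increasing order. Then dim K = 2 and the simplices of K are:

  0-simplices (6): a, b, c, d, e, f
  1-simplices (12): ab, ac, ad, af, bc, bd, be, ce, cf, de, df, ef
  2-simplices (8): abc, abd, acf, adf, bce, bde, cef, def

giving chain groups C_0 ≅ Z^6, C_1 ≅ Z^12, C_2 ≅ Z^8.

Boundary ∂_1: C_1 → C_0 maps an edge to its endpoints' difference, ∂[p,q] = q − p.
The 6×12 boundary matrix has rank 5 and Smith normal form diag(1,1,1,1,1).

Boundary ∂_2: C_2 → C_1 maps a triangle to the signed sum of its edges. For instance
  ∂acf = cf − af + ac,
  ∂abd = bd − ad + ab.
The resulting 12×8 matrix has rank 7, and its Smith normal form has invariant factors (1,1,1,1,1,1,1).

From H_k ≅ ker(∂_k) / im(∂_{k+1}) we obtain:

  H_0: rank C_0 − rank ∂_1 = 6 − 5 = 1, and the invariant factors of ∂_1 are all 1, so H_0 = Z.

(K is a triangulation of the 2-sphere S^2.)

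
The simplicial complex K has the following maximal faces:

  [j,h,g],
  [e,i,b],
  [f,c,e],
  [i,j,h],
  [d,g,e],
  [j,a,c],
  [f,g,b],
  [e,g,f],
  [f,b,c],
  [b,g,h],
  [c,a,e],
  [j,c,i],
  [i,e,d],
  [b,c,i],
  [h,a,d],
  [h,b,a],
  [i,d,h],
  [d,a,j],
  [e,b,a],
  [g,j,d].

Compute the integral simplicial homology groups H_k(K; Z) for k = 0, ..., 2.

H_0 = Z,  H_1 = Z ⊕ Z/2,  H_2 = 0.

Order the vertices as a < b < c < d < e < f < g < h < i < j. Listing each simplex with vertices in this order, K has dimension 2 with simplices:

  0-simplices (10): a, b, c, d, e, f, g, h, i, j
  1-simplices (30): ab, ac, ad, ae, ah, aj, bc, be, bf, bg, bh, bi, ce, cf, ci, cj, de, dg, dh, di, dj, ef, eg, ei, fg, gh, gj, hi, hj, ij
  2-simplices (20): abe, abh, ace, acj, adh, adj, bcf, bci, bei, bfg, bgh, cef, cij, deg, dei, dgj, dhi, efg, ghj, hij

so the chain groups are C_0 ≅ Z^10, C_1 ≅ Z^30, C_2 ≅ Z^20.

∂_1: C_1 → C_0 maps an edge to its endpoints' difference, ∂[p,q] = q − p.
As a 10×30 matrix over Z this has rank 9, with invariant factors (1,1,1,1,1,1,1,1,1).

Boundary ∂_2: C_2 → C_1 maps a triangle to the signed sum of its edges. For instance
  ∂dgj = gj − dj + dg,
  ∂ace = ce − ae + ac.
The resulting 30×20 matrix has rank 20, and its Smith normal form has invariant factors (1,1,1,1,1,1,1,1,1,1,1,1,1,1,1,1,1,1,1,2).

From H_k ≅ ker(∂_k) / im(∂_{k+1}) we obtain:

  H_0: rank C_0 − rank ∂_1 = 10 − 9 = 1, and the invariant factors of ∂_1 are all 1, so H_0 ≅ Z.
  H_1: rank ker ∂_1 − rank ∂_2 = (30 − 9) − 20 = 1, and ∂_2 has invariant factor 2 > 1, so H_1 ≅ Z ⊕ Z/2.
  H_2: rank ker ∂_2 − rank ∂_3 = (20 − 20) − 0 = 0, and there is no ∂_3, so H_2 ≅ 0.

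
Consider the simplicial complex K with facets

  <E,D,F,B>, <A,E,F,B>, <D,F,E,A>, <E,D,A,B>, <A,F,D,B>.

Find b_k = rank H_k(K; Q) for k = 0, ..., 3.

b_0 = 1, b_1 = 0, b_2 = 0, b_3 = 1.

Order the vertices as A < B < D < E < F. Listing each simplex with vertices in this order, K has dimension 3 with simplices:

  0-simplices (5): A, B, D, E, F
  1-simplices (10): AB, AD, AE, AF, BD, BE, BF, DE, DF, EF
  2-simplices (10): ABD, ABE, ABF, ADE, ADF, AEF, BDE, BDF, BEF, DEF
  3-simplices (5): ABDE, ABDF, ABEF, ADEF, BDEF

giving chain groups C_0 ≅ Z^5, C_1 ≅ Z^10, C_2 ≅ Z^10, C_3 ≅ Z^5.

∂_1: C_1 → C_0 sends each edge [p,q] (with p < q) to q − p. For instance
  ∂BD = D − B.
The 5×10 boundary matrix has rank 4 and Smith normal form diag(1,1,1,1).

The boundary map ∂_2: C_2 → C_1 sends each 2-simplex [p,q,r] to [q,r] − [p,r] + [p,q]. For instance
  ∂AEF = EF − AF + AE,
  ∂ABF = BF − AF + AB.
As a 10×10 matrix over Z this has rank 6, with invariant factors (1,1,1,1,1,1).

∂_3: C_3 → C_2 sends each 3-simplex σ to the alternating sum Σ_i (−1)^i (σ with its i-th vertex removed). For instance
  ∂ABDF = BDF − ADF + ABF − ABD,
  ∂ABDE = BDE − ADE + ABE − ABD.
This gives a 10×5 integer matrix of rank 4; reducing to Smith normal form yields diagonal entries (1,1,1,1).

Reading off H_k = ker ∂_k / im ∂_{k+1}:

  H_0: rank C_0 − rank ∂_1 = 5 − 4 = 1, and the invariant factors of ∂_1 are all 1, so H_0 = Z.
  H_1: rank ker ∂_1 − rank ∂_2 = (10 − 4) − 6 = 0, and the invariant factors of ∂_2 are all 1, so H_1 = 0.
  H_2: rank ker ∂_2 − rank ∂_3 = (10 − 6) − 4 = 0, and the invariant factors of ∂_3 are all 1, so H_2 = 0.
  H_3: rank ker ∂_3 − rank ∂_4 = (5 − 4) − 0 = 1, and there is no ∂_4, so H_3 = Z.

(K is a triangulation of the 3-sphere S^3.)

Hence the Betti numbers are b_0 = 1, b_1 = 0, b_2 = 0, b_3 = 1.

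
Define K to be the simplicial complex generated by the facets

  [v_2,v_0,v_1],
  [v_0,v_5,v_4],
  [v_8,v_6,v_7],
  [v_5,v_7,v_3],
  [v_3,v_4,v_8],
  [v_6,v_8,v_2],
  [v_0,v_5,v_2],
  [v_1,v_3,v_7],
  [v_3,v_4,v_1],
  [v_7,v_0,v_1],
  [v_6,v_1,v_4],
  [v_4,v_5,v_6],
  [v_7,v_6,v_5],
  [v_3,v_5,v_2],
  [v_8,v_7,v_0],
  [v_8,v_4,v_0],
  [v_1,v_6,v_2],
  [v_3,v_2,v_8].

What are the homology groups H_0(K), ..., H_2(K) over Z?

We work with the vertex ordering v_0 < v_1 < v_2 < v_3 < v_4 < v_5 < v_6 < v_7 < v_8. The simplices of K, each written with vertices in increasing order, are:

  0-simplices (9): [v_0], [v_1], [v_2], [v_3], [v_4], [v_5], [v_6], [v_7], [v_8]
  1-simplices (27): (27 of them)
  2-simplices (18): (18 of them)

giving chain groups C_0 ≅ Z^9, C_1 ≅ Z^27, C_2 ≅ Z^18.

∂_1: C_1 → C_0 is given by ∂[p,q] = [q] − [p].
This gives a 9×27 integer matrix of rank 8; reducing to Smith normal form yields diagonal entries (1,1,1,1,1,1,1,1).

∂_2: C_2 → C_1 maps a triangle to the signed sum of its edges. For instance
  ∂[v_1,v_2,v_6] = [v_2,v_6] − [v_1,v_6] + [v_1,v_2],
  ∂[v_5,v_6,v_7] = [v_6,v_7] − [v_5,v_7] + [v_5,v_6].
The 27×18 boundary matrix has rank 17 and Smith normal form diag(1,1,1,1,1,1,1,1,1,1,1,1,1,1,1,1,1).

Reading off H_k = ker ∂_k / im ∂_{k+1}:

  H_0: rank C_0 − rank ∂_1 = 9 − 8 = 1, and the invariant factors of ∂_1 are all 1, so H_0 ≅ Z.
  H_1: rank ker ∂_1 − rank ∂_2 = (27 − 8) − 17 = 2, and the invariant factors of ∂_2 are all 1, so H_1 ≅ Z^2.
  H_2: rank ker ∂_2 − rank ∂_3 = (18 − 17) − 0 = 1, and there is no ∂_3, so H_2 ≅ Z.

H_0 ≅ Z,  H_1 ≅ Z^2,  H_2 ≅ Z.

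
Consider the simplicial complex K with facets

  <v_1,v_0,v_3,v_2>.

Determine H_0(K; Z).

Order the vertices as v_0 < v_1 < v_2 < v_3. Listing each simplex with vertices in this order, K has dimension 3 with simplices:

  0-simplices (4): [v_0], [v_1], [v_2], [v_3]
  1-simplices (6): [v_0,v_1], [v_0,v_2], [v_0,v_3], [v_1,v_2], [v_1,v_3], [v_2,v_3]
  2-simplices (4): [v_0,v_1,v_2], [v_0,v_1,v_3], [v_0,v_2,v_3], [v_1,v_2,v_3]
  3-simplices (1): [v_0,v_1,v_2,v_3]

Hence C_0 ≅ Z^4, C_1 ≅ Z^6, C_2 ≅ Z^4, C_3 ≅ Z^1.

The boundary map ∂_1: C_1 → C_0 is given by ∂[p,q] = [q] − [p]. For instance
  ∂[v_1,v_3] = [v_3] − [v_1].
As a 4×6 matrix over Z this has rank 3, with invariant factors (1,1,1).

∂_2: C_2 → C_1 acts by ∂[p,q,r] = [q,r] − [p,r] + [p,q]. For instance
  ∂[v_1,v_2,v_3] = [v_2,v_3] − [v_1,v_3] + [v_1,v_2],
  ∂[v_0,v_2,v_3] = [v_2,v_3] − [v_0,v_3] + [v_0,v_2].
The 6×4 boundary matrix has rank 3 and Smith normal form diag(1,1,1).

Boundary ∂_3: C_3 → C_2 sends each 3-simplex σ to the alternating sum Σ_i (−1)^i (σ with its i-th vertex removed). For instance
  ∂[v_0,v_1,v_2,v_3] = [v_1,v_2,v_3] − [v_0,v_2,v_3] + [v_0,v_1,v_3] − [v_0,v_1,v_2].
The resulting 4×1 matrix has rank 1, and its Smith normal form has invariant factors (1).

Computing H_k = (kernel of ∂_k) / (image of ∂_{k+1}):

  H_0: rank C_0 − rank ∂_1 = 4 − 3 = 1, and the invariant factors of ∂_1 are all 1, so H_0 = Z.

(K is a triangulation of the 3-simplex.)

H_0 ≅ Z.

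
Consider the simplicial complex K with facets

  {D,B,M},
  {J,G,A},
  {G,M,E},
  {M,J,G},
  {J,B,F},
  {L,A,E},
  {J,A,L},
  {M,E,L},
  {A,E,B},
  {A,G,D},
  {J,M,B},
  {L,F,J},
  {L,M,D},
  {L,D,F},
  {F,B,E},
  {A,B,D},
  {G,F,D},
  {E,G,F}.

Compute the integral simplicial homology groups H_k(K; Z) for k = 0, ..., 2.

H_0 ≅ Z,  H_1 ≅ Z^2,  H_2 ≅ Z.

K has 9 vertices, 27 edges, 18 triangles.
rank ∂_0 = 0, rank ∂_1 = 8 ⇒ b_0 = 9 − 0 − 8 = 1; all invariant factors of ∂_1 are 1 so no torsion. So H_0 = Z.
rank ∂_1 = 8, rank ∂_2 = 17 ⇒ b_1 = 27 − 8 − 17 = 2; all invariant factors of ∂_2 are 1 so no torsion. So H_1 = Z^2.
rank ∂_2 = 17, rank ∂_3 = 0 ⇒ b_2 = 18 − 17 − 0 = 1. So H_2 = Z.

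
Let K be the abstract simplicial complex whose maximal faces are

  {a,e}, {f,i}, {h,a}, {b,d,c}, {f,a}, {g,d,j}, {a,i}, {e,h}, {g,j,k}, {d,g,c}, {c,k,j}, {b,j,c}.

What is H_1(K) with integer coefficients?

H_1 ≅ Z^3.

Fix the vertex order a < b < c < d < e < f < g < h < i < j < k and write every simplex with vertices in increasing order. Then dim K = 2 and the simplices of K are:

  0-simplices (11): a, b, c, d, e, f, g, h, i, j, k
  1-simplices (18): ae, af, ah, ai, bc, bd, bj, cd, cg, cj, ck, dg, dj, eh, fi, gj, gk, jk
  2-simplices (6): bcd, bcj, cdg, cjk, dgj, gjk

so the chain groups are C_0 ≅ Z^11, C_1 ≅ Z^18, C_2 ≅ Z^6.

∂_1: C_1 → C_0 maps an edge to its endpoints' difference, ∂[p,q] = q − p. For instance
  ∂dg = g − d.
The 11×18 boundary matrix has rank 9 and Smith normal form diag(1,1,1,1,1,1,1,1,1).

Boundary ∂_2: C_2 → C_1 acts by ∂[p,q,r] = [q,r] − [p,r] + [p,q]. For instance
  ∂cdg = dg − cg + cd,
  ∂bcd = cd − bd + bc.
The 18×6 boundary matrix has rank 6 and Smith normal form diag(1,1,1,1,1,1).

Computing H_k = (kernel of ∂_k) / (image of ∂_{k+1}):

  H_1: rank ker ∂_1 − rank ∂_2 = (18 − 9) − 6 = 3, and the invariant factors of ∂_2 are all 1, so H_1 = Z^3.

(K is a triangulation of the disjoint union of the cylinder S^1 x I and a wedge of 2 circles.)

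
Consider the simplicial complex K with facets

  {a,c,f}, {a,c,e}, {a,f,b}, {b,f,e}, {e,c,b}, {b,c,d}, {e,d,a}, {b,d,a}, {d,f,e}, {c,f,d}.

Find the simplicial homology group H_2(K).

H_2 = 0.

Fix the vertex order a < b < c < d < e < f and write every simplex with vertices in increasing order. Then dim K = 2 and the simplices of K are:

  0-simplices (6): a, b, c, d, e, f
  1-simplices (15): ab, ac, ad, ae, af, bc, bd, be, bf, cd, ce, cf, de, df, ef
  2-simplices (10): abd, abf, ace, acf, ade, bcd, bce, bef, cdf, def

so the chain groups are C_0 ≅ Z^6, C_1 ≅ Z^15, C_2 ≅ Z^10.

∂_1: C_1 → C_0 sends each edge [p,q] (with p < q) to q − p.
The 6×15 boundary matrix has rank 5 and Smith normal form diag(1,1,1,1,1).

The boundary map ∂_2: C_2 → C_1 maps a triangle to the signed sum of its edges. For instance
  ∂cdf = df − cf + cd,
  ∂abf = bf − af + ab.
This gives a 15×10 integer matrix of rank 10; reducing to Smith normal form yields diagonal entries (1,1,1,1,1,1,1,1,1,2).

Now H_k = ker ∂_k / im ∂_{k+1}, so:

  H_2: rank ker ∂_2 − rank ∂_3 = (10 − 10) − 0 = 0, and there is no ∂_3, so H_2 = 0.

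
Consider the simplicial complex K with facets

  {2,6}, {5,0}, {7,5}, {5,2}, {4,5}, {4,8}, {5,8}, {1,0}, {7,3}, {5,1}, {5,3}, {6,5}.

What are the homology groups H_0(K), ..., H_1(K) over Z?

K has 9 vertices, 12 edges.
rank ∂_0 = 0, rank ∂_1 = 8 ⇒ b_0 = 9 − 0 − 8 = 1; all invariant factors of ∂_1 are 1 so no torsion. So H_0 ≅ Z.
rank ∂_1 = 8, rank ∂_2 = 0 ⇒ b_1 = 12 − 8 − 0 = 4. So H_1 ≅ Z^4.

H_0 = Z,  H_1 = Z^4.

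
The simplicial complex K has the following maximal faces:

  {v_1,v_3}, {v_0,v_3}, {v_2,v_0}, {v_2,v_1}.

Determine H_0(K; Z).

We work with the vertex ordering v_0 < v_1 < v_2 < v_3. The simplices of K, each written with vertices in increasing order, are:

  0-simplices (4): [v_0], [v_1], [v_2], [v_3]
  1-simplices (4): [v_0,v_2], [v_0,v_3], [v_1,v_2], [v_1,v_3]

Hence C_0 ≅ Z^4, C_1 ≅ Z^4.

∂_1: C_1 → C_0 maps an edge to its endpoints' difference, ∂[p,q] = q − p.
The resulting 4×4 matrix has rank 3, and its Smith normal form has invariant factors (1,1,1).

Now H_k = ker ∂_k / im ∂_{k+1}, so:

  H_0: rank C_0 − rank ∂_1 = 4 − 3 = 1, and the invariant factors of ∂_1 are all 1, so H_0 ≅ Z.

H_0 = Z.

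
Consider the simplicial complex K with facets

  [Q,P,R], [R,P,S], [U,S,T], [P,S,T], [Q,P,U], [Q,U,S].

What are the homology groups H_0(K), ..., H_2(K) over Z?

H_0 ≅ Z,  H_1 ≅ Z,  H_2 = 0.

Order the vertices as P < Q < R < S < T < U. Listing each simplex with vertices in this order, K has dimension 2 with simplices:

  0-simplices (6): P, Q, R, S, T, U
  1-simplices (12): PQ, PR, PS, PT, PU, QR, QS, QU, RS, ST, SU, TU
  2-simplices (6): PQR, PQU, PRS, PST, QSU, STU

Hence C_0 ≅ Z^6, C_1 ≅ Z^12, C_2 ≅ Z^6.

Boundary ∂_1: C_1 → C_0 maps an edge to its endpoints' difference, ∂[p,q] = q − p. For instance
  ∂QR = R − Q.
This gives a 6×12 integer matrix of rank 5; reducing to Smith normal form yields diagonal entries (1,1,1,1,1).

∂_2: C_2 → C_1 sends each 2-simplex [p,q,r] to [q,r] − [p,r] + [p,q]. For instance
  ∂STU = TU − SU + ST,
  ∂PQU = QU − PU + PQ.
The 12×6 boundary matrix has rank 6 and Smith normal form diag(1,1,1,1,1,1).

Reading off H_k = ker ∂_k / im ∂_{k+1}:

  H_0: rank C_0 − rank ∂_1 = 6 − 5 = 1, and the invariant factors of ∂_1 are all 1, so H_0 = Z.
  H_1: rank ker ∂_1 − rank ∂_2 = (12 − 5) − 6 = 1, and the invariant factors of ∂_2 are all 1, so H_1 = Z.
  H_2: rank ker ∂_2 − rank ∂_3 = (6 − 6) − 0 = 0, and there is no ∂_3, so H_2 = 0.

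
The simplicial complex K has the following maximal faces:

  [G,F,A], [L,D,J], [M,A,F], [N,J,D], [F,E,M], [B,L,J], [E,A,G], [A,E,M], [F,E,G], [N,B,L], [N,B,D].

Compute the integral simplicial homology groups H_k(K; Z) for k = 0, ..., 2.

Take the total order A < B < D < E < F < G < J < L < M < N on the vertex set. Then K (dimension 2) consists of the simplices:

  0-simplices (10): A, B, D, E, F, G, J, L, M, N
  1-simplices (19): AE, AF, AG, AM, BD, BJ, BL, BN, DJ, DL, DN, EF, EG, EM, FG, FM, JL, JN, LN
  2-simplices (11): AEG, AEM, AFG, AFM, BDN, BJL, BLN, DJL, DJN, EFG, EFM

giving chain groups C_0 ≅ Z^10, C_1 ≅ Z^19, C_2 ≅ Z^11.

The boundary map ∂_1: C_1 → C_0 is given by ∂[p,q] = [q] − [p].
This gives a 10×19 integer matrix of rank 8; reducing to Smith normal form yields diagonal entries (1,1,1,1,1,1,1,1).

The boundary map ∂_2: C_2 → C_1 acts by ∂[p,q,r] = [q,r] − [p,r] + [p,q]. For instance
  ∂EFG = FG − EG + EF,
  ∂EFM = FM − EM + EF.
As a 19×11 matrix over Z this has rank 10, with invariant factors (1,1,1,1,1,1,1,1,1,1).

Reading off H_k = ker ∂_k / im ∂_{k+1}:

  H_0: rank C_0 − rank ∂_1 = 10 − 8 = 2, and the invariant factors of ∂_1 are all 1, so H_0 ≅ Z^2.
  H_1: rank ker ∂_1 − rank ∂_2 = (19 − 8) − 10 = 1, and the invariant factors of ∂_2 are all 1, so H_1 ≅ Z.
  H_2: rank ker ∂_2 − rank ∂_3 = (11 − 10) − 0 = 1, and there is no ∂_3, so H_2 ≅ Z.

As a check, the Euler characteristic is 10 − 19 + 11 = 2, which agrees with 2 − 1 + 1 = 2.

H_0 = Z^2,  H_1 = Z,  H_2 = Z.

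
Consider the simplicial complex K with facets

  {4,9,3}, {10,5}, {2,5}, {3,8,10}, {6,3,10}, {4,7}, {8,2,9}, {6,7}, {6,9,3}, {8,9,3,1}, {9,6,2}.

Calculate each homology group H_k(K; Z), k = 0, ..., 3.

Order the vertices as 1 < 2 < 3 < 4 < 5 < 6 < 7 < 8 < 9 < 10. Listing each simplex with vertices in this order, K has dimension 3 with simplices:

  0-simplices (10): [1], [2], [3], [4], [5], [6], [7], [8], [9], [10]
  1-simplices (20): [1,3], [1,8], [1,9], [2,5], [2,6], [2,8], [2,9], [3,4], [3,6], [3,8], [3,9], [3,10], [4,7], [4,9], [5,10], [6,7], [6,9], [6,10], [8,9], [8,10]
  2-simplices (10): [1,3,8], [1,3,9], [1,8,9], [2,6,9], [2,8,9], [3,4,9], [3,6,9], [3,6,10], [3,8,9], [3,8,10]
  3-simplices (1): [1,3,8,9]

giving chain groups C_0 ≅ Z^10, C_1 ≅ Z^20, C_2 ≅ Z^10, C_3 ≅ Z^1.

∂_1: C_1 → C_0 maps an edge to its endpoints' difference, ∂[p,q] = q − p. For instance
  ∂[6,10] = [10] − [6].
This gives a 10×20 integer matrix of rank 9; reducing to Smith normal form yields diagonal entries (1,1,1,1,1,1,1,1,1).

Boundary ∂_2: C_2 → C_1 sends each 2-simplex [p,q,r] to [q,r] − [p,r] + [p,q]. For instance
  ∂[1,3,9] = [3,9] − [1,9] + [1,3],
  ∂[3,8,9] = [8,9] − [3,9] + [3,8].
This gives a 20×10 integer matrix of rank 9; reducing to Smith normal form yields diagonal entries (1,1,1,1,1,1,1,1,1).

∂_3: C_3 → C_2 sends each 3-simplex σ to the alternating sum Σ_i (−1)^i (σ with its i-th vertex removed). For instance
  ∂[1,3,8,9] = [3,8,9] − [1,8,9] + [1,3,9] − [1,3,8].
As a 10×1 matrix over Z this has rank 1, with invariant factors (1).

From H_k ≅ ker(∂_k) / im(∂_{k+1}) we obtain:

  H_0: rank C_0 − rank ∂_1 = 10 − 9 = 1, and the invariant factors of ∂_1 are all 1, so H_0 = Z.
  H_1: rank ker ∂_1 − rank ∂_2 = (20 − 9) − 9 = 2, and the invariant factors of ∂_2 are all 1, so H_1 = Z^2.
  H_2: rank ker ∂_2 − rank ∂_3 = (10 − 9) − 1 = 0, and the invariant factors of ∂_3 are all 1, so H_2 = 0.
  H_3: rank ker ∂_3 − rank ∂_4 = (1 − 1) − 0 = 0, and there is no ∂_4, so H_3 = 0.

H_0 ≅ Z,  H_1 ≅ Z^2,  H_2 = 0,  H_3 = 0.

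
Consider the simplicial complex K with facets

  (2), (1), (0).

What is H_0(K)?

H_0 = Z^3.

Take the total order 0 < 1 < 2 on the vertex set. Then K (dimension 0) consists of the simplices:

  0-simplices (3): [0], [1], [2]

so the chain groups are C_0 ≅ Z^3.

Now H_k = ker ∂_k / im ∂_{k+1}, so:

  H_0: rank C_0 − rank ∂_1 = 3 − 0 = 3, and there is no ∂_1, so H_0 = Z^3.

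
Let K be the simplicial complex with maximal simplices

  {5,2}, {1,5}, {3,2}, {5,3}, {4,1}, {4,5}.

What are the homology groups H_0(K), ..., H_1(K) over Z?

H_0 ≅ Z,  H_1 ≅ Z^2.

We work with the vertex ordering 1 < 2 < 3 < 4 < 5. The simplices of K, each written with vertices in increasing order, are:

  0-simplices (5): [1], [2], [3], [4], [5]
  1-simplices (6): [1,4], [1,5], [2,3], [2,5], [3,5], [4,5]

Hence C_0 ≅ Z^5, C_1 ≅ Z^6.

The boundary map ∂_1: C_1 → C_0 is given by ∂[p,q] = [q] − [p].
The 5×6 boundary matrix has rank 4 and Smith normal form diag(1,1,1,1).

Reading off H_k = ker ∂_k / im ∂_{k+1}:

  H_0: rank C_0 − rank ∂_1 = 5 − 4 = 1, and the invariant factors of ∂_1 are all 1, so H_0 ≅ Z.
  H_1: rank ker ∂_1 − rank ∂_2 = (6 − 4) − 0 = 2, and there is no ∂_2, so H_1 ≅ Z^2.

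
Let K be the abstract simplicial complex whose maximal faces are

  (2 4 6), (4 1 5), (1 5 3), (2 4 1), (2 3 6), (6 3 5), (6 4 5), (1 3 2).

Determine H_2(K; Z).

H_2 = Z.

Take the total order 1 < 2 < 3 < 4 < 5 < 6 on the vertex set. Then K (dimension 2) consists of the simplices:

  0-simplices (6): [1], [2], [3], [4], [5], [6]
  1-simplices (12): [1,2], [1,3], [1,4], [1,5], [2,3], [2,4], [2,6], [3,5], [3,6], [4,5], [4,6], [5,6]
  2-simplices (8): [1,2,3], [1,2,4], [1,3,5], [1,4,5], [2,3,6], [2,4,6], [3,5,6], [4,5,6]

giving chain groups C_0 ≅ Z^6, C_1 ≅ Z^12, C_2 ≅ Z^8.

∂_1: C_1 → C_0 sends each edge [p,q] (with p < q) to q − p.
As a 6×12 matrix over Z this has rank 5, with invariant factors (1,1,1,1,1).

The boundary map ∂_2: C_2 → C_1 acts by ∂[p,q,r] = [q,r] − [p,r] + [p,q]. For instance
  ∂[4,5,6] = [5,6] − [4,6] + [4,5],
  ∂[2,3,6] = [3,6] − [2,6] + [2,3].
As a 12×8 matrix over Z this has rank 7, with invariant factors (1,1,1,1,1,1,1).

From H_k ≅ ker(∂_k) / im(∂_{k+1}) we obtain:

  H_2: rank ker ∂_2 − rank ∂_3 = (8 − 7) − 0 = 1, and there is no ∂_3, so H_2 ≅ Z.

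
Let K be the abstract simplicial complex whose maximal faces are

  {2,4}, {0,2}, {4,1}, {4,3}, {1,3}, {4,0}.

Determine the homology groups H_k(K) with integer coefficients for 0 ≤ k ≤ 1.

We work with the vertex ordering 0 < 1 < 2 < 3 < 4. The simplices of K, each written with vertices in increasing order, are:

  0-simplices (5): [0], [1], [2], [3], [4]
  1-simplices (6): [0,2], [0,4], [1,3], [1,4], [2,4], [3,4]

Hence C_0 ≅ Z^5, C_1 ≅ Z^6.

The boundary map ∂_1: C_1 → C_0 is given by ∂[p,q] = [q] − [p]. For instance
  ∂[2,4] = [4] − [2].
As a 5×6 matrix over Z this has rank 4, with invariant factors (1,1,1,1).

Now H_k = ker ∂_k / im ∂_{k+1}, so:

  H_0: rank C_0 − rank ∂_1 = 5 − 4 = 1, and the invariant factors of ∂_1 are all 1, so H_0 = Z.
  H_1: rank ker ∂_1 − rank ∂_2 = (6 − 4) − 0 = 2, and there is no ∂_2, so H_1 = Z^2.

H_0 = Z,  H_1 = Z^2.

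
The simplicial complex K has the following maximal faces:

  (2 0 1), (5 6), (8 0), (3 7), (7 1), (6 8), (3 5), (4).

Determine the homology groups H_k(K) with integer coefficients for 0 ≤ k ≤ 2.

Fix the vertex order 0 < 1 < 2 < 3 < 4 < 5 < 6 < 7 < 8 and write every simplex with vertices in increasing order. Then dim K = 2 and the simplices of K are:

  0-simplices (9): [0], [1], [2], [3], [4], [5], [6], [7], [8]
  1-simplices (9): [0,1], [0,2], [0,8], [1,2], [1,7], [3,5], [3,7], [5,6], [6,8]
  2-simplices (1): [0,1,2]

Hence C_0 ≅ Z^9, C_1 ≅ Z^9, C_2 ≅ Z^1.

The boundary map ∂_1: C_1 → C_0 sends each edge [p,q] (with p < q) to q − p. For instance
  ∂[0,8] = [8] − [0].
The 9×9 boundary matrix has rank 7 and Smith normal form diag(1,1,1,1,1,1,1).

Boundary ∂_2: C_2 → C_1 acts by ∂[p,q,r] = [q,r] − [p,r] + [p,q]. For instance
  ∂[0,1,2] = [1,2] − [0,2] + [0,1].
The resulting 9×1 matrix has rank 1, and its Smith normal form has invariant factors (1).

From H_k ≅ ker(∂_k) / im(∂_{k+1}) we obtain:

  H_0: rank C_0 − rank ∂_1 = 9 − 7 = 2, and the invariant factors of ∂_1 are all 1, so H_0 ≅ Z^2.
  H_1: rank ker ∂_1 − rank ∂_2 = (9 − 7) − 1 = 1, and the invariant factors of ∂_2 are all 1, so H_1 ≅ Z.
  H_2: rank ker ∂_2 − rank ∂_3 = (1 − 1) − 0 = 0, and there is no ∂_3, so H_2 ≅ 0.

H_0 ≅ Z^2,  H_1 ≅ Z,  H_2 = 0.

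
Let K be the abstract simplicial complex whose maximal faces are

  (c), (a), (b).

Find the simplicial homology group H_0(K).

Take the total order a < b < c on the vertex set. Then K (dimension 0) consists of the simplices:

  0-simplices (3): a, b, c

Hence C_0 ≅ Z^3.

From H_k ≅ ker(∂_k) / im(∂_{k+1}) we obtain:

  H_0: rank C_0 − rank ∂_1 = 3 − 0 = 3, and there is no ∂_1, so H_0 = Z^3.

H_0 = Z^3.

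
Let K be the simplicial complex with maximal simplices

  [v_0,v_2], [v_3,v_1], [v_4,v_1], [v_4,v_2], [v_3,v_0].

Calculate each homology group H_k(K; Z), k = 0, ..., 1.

We work with the vertex ordering v_0 < v_1 < v_2 < v_3 < v_4. The simplices of K, each written with vertices in increasing order, are:

  0-simplices (5): [v_0], [v_1], [v_2], [v_3], [v_4]
  1-simplices (5): [v_0,v_2], [v_0,v_3], [v_1,v_3], [v_1,v_4], [v_2,v_4]

giving chain groups C_0 ≅ Z^5, C_1 ≅ Z^5.

∂_1: C_1 → C_0 sends each edge [p,q] (with p < q) to q − p.
The 5×5 boundary matrix has rank 4 and Smith normal form diag(1,1,1,1).

Computing H_k = (kernel of ∂_k) / (image of ∂_{k+1}):

  H_0: rank C_0 − rank ∂_1 = 5 − 4 = 1, and the invariant factors of ∂_1 are all 1, so H_0 ≅ Z.
  H_1: rank ker ∂_1 − rank ∂_2 = (5 − 4) − 0 = 1, and there is no ∂_2, so H_1 ≅ Z.

As a check, the Euler characteristic is 5 − 5 = 0, which agrees with 1 − 1 = 0.

H_0 ≅ Z,  H_1 ≅ Z.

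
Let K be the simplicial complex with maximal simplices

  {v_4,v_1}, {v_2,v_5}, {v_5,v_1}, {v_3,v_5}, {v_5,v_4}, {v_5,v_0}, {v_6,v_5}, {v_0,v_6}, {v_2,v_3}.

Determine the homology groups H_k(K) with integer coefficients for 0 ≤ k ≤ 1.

H_0 ≅ Z,  H_1 ≅ Z^3.

Order the vertices as v_0 < v_1 < v_2 < v_3 < v_4 < v_5 < v_6. Listing each simplex with vertices in this order, K has dimension 1 with simplices:

  0-simplices (7): [v_0], [v_1], [v_2], [v_3], [v_4], [v_5], [v_6]
  1-simplices (9): [v_0,v_5], [v_0,v_6], [v_1,v_4], [v_1,v_5], [v_2,v_3], [v_2,v_5], [v_3,v_5], [v_4,v_5], [v_5,v_6]

Hence C_0 ≅ Z^7, C_1 ≅ Z^9.

Boundary ∂_1: C_1 → C_0 sends each edge [p,q] (with p < q) to q − p.
The resulting 7×9 matrix has rank 6, and its Smith normal form has invariant factors (1,1,1,1,1,1).

Computing H_k = (kernel of ∂_k) / (image of ∂_{k+1}):

  H_0: rank C_0 − rank ∂_1 = 7 − 6 = 1, and the invariant factors of ∂_1 are all 1, so H_0 = Z.
  H_1: rank ker ∂_1 − rank ∂_2 = (9 − 6) − 0 = 3, and there is no ∂_2, so H_1 = Z^3.

As a check, the Euler characteristic is 7 − 9 = -2, which agrees with 1 − 3 = -2.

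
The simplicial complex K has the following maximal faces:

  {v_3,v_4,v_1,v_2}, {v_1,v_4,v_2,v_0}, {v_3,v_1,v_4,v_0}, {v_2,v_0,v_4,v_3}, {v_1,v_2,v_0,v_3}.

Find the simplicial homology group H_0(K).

H_0 ≅ Z.

We work with the vertex ordering v_0 < v_1 < v_2 < v_3 < v_4. The simplices of K, each written with vertices in increasing order, are:

  0-simplices (5): [v_0], [v_1], [v_2], [v_3], [v_4]
  1-simplices (10): [v_0,v_1], [v_0,v_2], [v_0,v_3], [v_0,v_4], [v_1,v_2], [v_1,v_3], [v_1,v_4], [v_2,v_3], [v_2,v_4], [v_3,v_4]
  2-simplices (10): [v_0,v_1,v_2], [v_0,v_1,v_3], [v_0,v_1,v_4], [v_0,v_2,v_3], [v_0,v_2,v_4], [v_0,v_3,v_4], [v_1,v_2,v_3], [v_1,v_2,v_4], [v_1,v_3,v_4], [v_2,v_3,v_4]
  3-simplices (5): [v_0,v_1,v_2,v_3], [v_0,v_1,v_2,v_4], [v_0,v_1,v_3,v_4], [v_0,v_2,v_3,v_4], [v_1,v_2,v_3,v_4]

so the chain groups are C_0 ≅ Z^5, C_1 ≅ Z^10, C_2 ≅ Z^10, C_3 ≅ Z^5.

The boundary map ∂_1: C_1 → C_0 sends each edge [p,q] (with p < q) to q − p. For instance
  ∂[v_0,v_4] = [v_4] − [v_0].
The resulting 5×10 matrix has rank 4, and its Smith normal form has invariant factors (1,1,1,1).

The boundary map ∂_2: C_2 → C_1 maps a triangle to the signed sum of its edges. For instance
  ∂[v_2,v_3,v_4] = [v_3,v_4] − [v_2,v_4] + [v_2,v_3],
  ∂[v_0,v_3,v_4] = [v_3,v_4] − [v_0,v_4] + [v_0,v_3].
This gives a 10×10 integer matrix of rank 6; reducing to Smith normal form yields diagonal entries (1,1,1,1,1,1).

∂_3: C_3 → C_2 sends each 3-simplex σ to the alternating sum Σ_i (−1)^i (σ with its i-th vertex removed). For instance
  ∂[v_0,v_1,v_3,v_4] = [v_1,v_3,v_4] − [v_0,v_3,v_4] + [v_0,v_1,v_4] − [v_0,v_1,v_3],
  ∂[v_0,v_1,v_2,v_3] = [v_1,v_2,v_3] − [v_0,v_2,v_3] + [v_0,v_1,v_3] − [v_0,v_1,v_2].
The resulting 10×5 matrix has rank 4, and its Smith normal form has invariant factors (1,1,1,1).

Now H_k = ker ∂_k / im ∂_{k+1}, so:

  H_0: rank C_0 − rank ∂_1 = 5 − 4 = 1, and the invariant factors of ∂_1 are all 1, so H_0 = Z.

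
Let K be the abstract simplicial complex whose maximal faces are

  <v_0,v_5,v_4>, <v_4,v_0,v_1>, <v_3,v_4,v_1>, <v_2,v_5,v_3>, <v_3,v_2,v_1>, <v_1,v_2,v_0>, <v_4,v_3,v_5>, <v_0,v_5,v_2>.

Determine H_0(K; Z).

Fix the vertex order v_0 < v_1 < v_2 < v_3 < v_4 < v_5 and write every simplex with vertices in increasing order. Then dim K = 2 and the simplices of K are:

  0-simplices (6): [v_0], [v_1], [v_2], [v_3], [v_4], [v_5]
  1-simplices (12): [v_0,v_1], [v_0,v_2], [v_0,v_4], [v_0,v_5], [v_1,v_2], [v_1,v_3], [v_1,v_4], [v_2,v_3], [v_2,v_5], [v_3,v_4], [v_3,v_5], [v_4,v_5]
  2-simplices (8): [v_0,v_1,v_2], [v_0,v_1,v_4], [v_0,v_2,v_5], [v_0,v_4,v_5], [v_1,v_2,v_3], [v_1,v_3,v_4], [v_2,v_3,v_5], [v_3,v_4,v_5]

Hence C_0 ≅ Z^6, C_1 ≅ Z^12, C_2 ≅ Z^8.

Boundary ∂_1: C_1 → C_0 is given by ∂[p,q] = [q] − [p]. For instance
  ∂[v_1,v_2] = [v_2] − [v_1].
This gives a 6×12 integer matrix of rank 5; reducing to Smith normal form yields diagonal entries (1,1,1,1,1).

The boundary map ∂_2: C_2 → C_1 maps a triangle to the signed sum of its edges. For instance
  ∂[v_1,v_2,v_3] = [v_2,v_3] − [v_1,v_3] + [v_1,v_2],
  ∂[v_0,v_1,v_4] = [v_1,v_4] − [v_0,v_4] + [v_0,v_1].
This gives a 12×8 integer matrix of rank 7; reducing to Smith normal form yields diagonal entries (1,1,1,1,1,1,1).

From H_k ≅ ker(∂_k) / im(∂_{k+1}) we obtain:

  H_0: rank C_0 − rank ∂_1 = 6 − 5 = 1, and the invariant factors of ∂_1 are all 1, so H_0 ≅ Z.

(K is a triangulation of the 2-sphere S^2.)

H_0 = Z.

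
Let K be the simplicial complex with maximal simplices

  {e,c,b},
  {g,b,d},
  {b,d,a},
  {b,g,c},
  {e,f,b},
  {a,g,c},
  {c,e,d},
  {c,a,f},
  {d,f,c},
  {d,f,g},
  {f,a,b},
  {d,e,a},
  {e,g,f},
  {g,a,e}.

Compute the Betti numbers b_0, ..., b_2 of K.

b_0 = 1, b_1 = 2, b_2 = 1.

We work with the vertex ordering a < b < c < d < e < f < g. The simplices of K, each written with vertices in increasing order, are:

  0-simplices (7): a, b, c, d, e, f, g
  1-simplices (21): ab, ac, ad, ae, af, ag, bc, bd, be, bf, bg, cd, ce, cf, cg, de, df, dg, ef, eg, fg
  2-simplices (14): abd, abf, acf, acg, ade, aeg, bce, bcg, bdg, bef, cde, cdf, dfg, efg

Hence C_0 ≅ Z^7, C_1 ≅ Z^21, C_2 ≅ Z^14.

The boundary map ∂_1: C_1 → C_0 is given by ∂[p,q] = [q] − [p]. For instance
  ∂bc = c − b.
As a 7×21 matrix over Z this has rank 6, with invariant factors (1,1,1,1,1,1).

∂_2: C_2 → C_1 maps a triangle to the signed sum of its edges. For instance
  ∂acf = cf − af + ac,
  ∂bcg = cg − bg + bc.
As a 21×14 matrix over Z this has rank 13, with invariant factors (1,1,1,1,1,1,1,1,1,1,1,1,1).

Computing H_k = (kernel of ∂_k) / (image of ∂_{k+1}):

  H_0: rank C_0 − rank ∂_1 = 7 − 6 = 1, and the invariant factors of ∂_1 are all 1, so H_0 ≅ Z.
  H_1: rank ker ∂_1 − rank ∂_2 = (21 − 6) − 13 = 2, and the invariant factors of ∂_2 are all 1, so H_1 ≅ Z^2.
  H_2: rank ker ∂_2 − rank ∂_3 = (14 − 13) − 0 = 1, and there is no ∂_3, so H_2 ≅ Z.

Hence the Betti numbers are b_0 = 1, b_1 = 2, b_2 = 1.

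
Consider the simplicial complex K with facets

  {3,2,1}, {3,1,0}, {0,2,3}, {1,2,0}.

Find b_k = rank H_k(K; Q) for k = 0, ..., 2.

We work with the vertex ordering 0 < 1 < 2 < 3. The simplices of K, each written with vertices in increasing order, are:

  0-simplices (4): [0], [1], [2], [3]
  1-simplices (6): [0,1], [0,2], [0,3], [1,2], [1,3], [2,3]
  2-simplices (4): [0,1,2], [0,1,3], [0,2,3], [1,2,3]

Hence C_0 ≅ Z^4, C_1 ≅ Z^6, C_2 ≅ Z^4.

Boundary ∂_1: C_1 → C_0 maps an edge to its endpoints' difference, ∂[p,q] = q − p. For instance
  ∂[0,2] = [2] − [0].
The 4×6 boundary matrix has rank 3 and Smith normal form diag(1,1,1).

Boundary ∂_2: C_2 → C_1 maps a triangle to the signed sum of its edges. For instance
  ∂[0,2,3] = [2,3] − [0,3] + [0,2],
  ∂[0,1,3] = [1,3] − [0,3] + [0,1].
The 6×4 boundary matrix has rank 3 and Smith normal form diag(1,1,1).

Reading off H_k = ker ∂_k / im ∂_{k+1}:

  H_0: rank C_0 − rank ∂_1 = 4 − 3 = 1, and the invariant factors of ∂_1 are all 1, so H_0 = Z.
  H_1: rank ker ∂_1 − rank ∂_2 = (6 − 3) − 3 = 0, and the invariant factors of ∂_2 are all 1, so H_1 = 0.
  H_2: rank ker ∂_2 − rank ∂_3 = (4 − 3) − 0 = 1, and there is no ∂_3, so H_2 = Z.

Hence the Betti numbers are b_0 = 1, b_1 = 0, b_2 = 1.

b_0 = 1, b_1 = 0, b_2 = 1.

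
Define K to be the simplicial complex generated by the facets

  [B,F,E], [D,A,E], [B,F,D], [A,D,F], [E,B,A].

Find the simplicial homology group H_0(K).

K has 5 vertices, 10 edges, 5 triangles.
rank ∂_0 = 0, rank ∂_1 = 4 ⇒ b_0 = 5 − 0 − 4 = 1; all invariant factors of ∂_1 are 1 so no torsion. So H_0 ≅ Z.

H_0 ≅ Z.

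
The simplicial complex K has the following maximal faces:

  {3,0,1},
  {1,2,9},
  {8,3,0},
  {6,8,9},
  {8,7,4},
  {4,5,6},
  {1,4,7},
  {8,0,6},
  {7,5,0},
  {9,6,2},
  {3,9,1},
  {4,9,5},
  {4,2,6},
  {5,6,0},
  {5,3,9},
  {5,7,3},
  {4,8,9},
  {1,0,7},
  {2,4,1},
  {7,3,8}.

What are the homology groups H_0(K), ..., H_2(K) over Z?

H_0 ≅ Z,  H_1 ≅ Z ⊕ Z_2,  H_2 = 0.

Take the total order 0 < 1 < 2 < 3 < 4 < 5 < 6 < 7 < 8 < 9 on the vertex set. Then K (dimension 2) consists of the simplices:

  0-simplices (10): [0], [1], [2], [3], [4], [5], [6], [7], [8], [9]
  1-simplices (30): (30 of them)
  2-simplices (20): (20 of them)

so the chain groups are C_0 ≅ Z^10, C_1 ≅ Z^30, C_2 ≅ Z^20.

The boundary map ∂_1: C_1 → C_0 maps an edge to its endpoints' difference, ∂[p,q] = q − p.
This gives a 10×30 integer matrix of rank 9; reducing to Smith normal form yields diagonal entries (1,1,1,1,1,1,1,1,1).

The boundary map ∂_2: C_2 → C_1 sends each 2-simplex [p,q,r] to [q,r] − [p,r] + [p,q]. For instance
  ∂[2,4,6] = [4,6] − [2,6] + [2,4],
  ∂[1,3,9] = [3,9] − [1,9] + [1,3].
The resulting 30×20 matrix has rank 20, and its Smith normal form has invariant factors (1,1,1,1,1,1,1,1,1,1,1,1,1,1,1,1,1,1,1,2).

From H_k ≅ ker(∂_k) / im(∂_{k+1}) we obtain:

  H_0: rank C_0 − rank ∂_1 = 10 − 9 = 1, and the invariant factors of ∂_1 are all 1, so H_0 ≅ Z.
  H_1: rank ker ∂_1 − rank ∂_2 = (30 − 9) − 20 = 1, and ∂_2 has invariant factor 2 > 1, so H_1 ≅ Z ⊕ Z_2.
  H_2: rank ker ∂_2 − rank ∂_3 = (20 − 20) − 0 = 0, and there is no ∂_3, so H_2 ≅ 0.

(K is a triangulation of the Klein bottle.)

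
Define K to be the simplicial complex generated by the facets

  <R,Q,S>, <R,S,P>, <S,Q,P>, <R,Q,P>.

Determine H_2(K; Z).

Order the vertices as P < Q < R < S. Listing each simplex with vertices in this order, K has dimension 2 with simplices:

  0-simplices (4): P, Q, R, S
  1-simplices (6): PQ, PR, PS, QR, QS, RS
  2-simplices (4): PQR, PQS, PRS, QRS

so the chain groups are C_0 ≅ Z^4, C_1 ≅ Z^6, C_2 ≅ Z^4.

Boundary ∂_1: C_1 → C_0 sends each edge [p,q] (with p < q) to q − p.
This gives a 4×6 integer matrix of rank 3; reducing to Smith normal form yields diagonal entries (1,1,1).

The boundary map ∂_2: C_2 → C_1 maps a triangle to the signed sum of its edges. For instance
  ∂QRS = RS − QS + QR,
  ∂PRS = RS − PS + PR.
The 6×4 boundary matrix has rank 3 and Smith normal form diag(1,1,1).

Now H_k = ker ∂_k / im ∂_{k+1}, so:

  H_2: rank ker ∂_2 − rank ∂_3 = (4 − 3) − 0 = 1, and there is no ∂_3, so H_2 = Z.

H_2 ≅ Z.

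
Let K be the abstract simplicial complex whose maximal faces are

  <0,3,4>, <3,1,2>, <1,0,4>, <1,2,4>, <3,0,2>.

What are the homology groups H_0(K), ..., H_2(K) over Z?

H_0 ≅ Z,  H_1 ≅ Z,  H_2 = 0.

Order the vertices as 0 < 1 < 2 < 3 < 4. Listing each simplex with vertices in this order, K has dimension 2 with simplices:

  0-simplices (5): [0], [1], [2], [3], [4]
  1-simplices (10): [0,1], [0,2], [0,3], [0,4], [1,2], [1,3], [1,4], [2,3], [2,4], [3,4]
  2-simplices (5): [0,1,4], [0,2,3], [0,3,4], [1,2,3], [1,2,4]

Hence C_0 ≅ Z^5, C_1 ≅ Z^10, C_2 ≅ Z^5.

Boundary ∂_1: C_1 → C_0 is given by ∂[p,q] = [q] − [p]. For instance
  ∂[2,4] = [4] − [2].
As a 5×10 matrix over Z this has rank 4, with invariant factors (1,1,1,1).

The boundary map ∂_2: C_2 → C_1 maps a triangle to the signed sum of its edges. For instance
  ∂[1,2,3] = [2,3] − [1,3] + [1,2],
  ∂[1,2,4] = [2,4] − [1,4] + [1,2].
The 10×5 boundary matrix has rank 5 and Smith normal form diag(1,1,1,1,1).

From H_k ≅ ker(∂_k) / im(∂_{k+1}) we obtain:

  H_0: rank C_0 − rank ∂_1 = 5 − 4 = 1, and the invariant factors of ∂_1 are all 1, so H_0 = Z.
  H_1: rank ker ∂_1 − rank ∂_2 = (10 − 4) − 5 = 1, and the invariant factors of ∂_2 are all 1, so H_1 = Z.
  H_2: rank ker ∂_2 − rank ∂_3 = (5 − 5) − 0 = 0, and there is no ∂_3, so H_2 = 0.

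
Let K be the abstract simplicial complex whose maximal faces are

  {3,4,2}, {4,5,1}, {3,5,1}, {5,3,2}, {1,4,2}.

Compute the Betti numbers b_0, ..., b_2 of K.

b_0 = 1, b_1 = 1, b_2 = 0.

Take the total order 1 < 2 < 3 < 4 < 5 on the vertex set. Then K (dimension 2) consists of the simplices:

  0-simplices (5): [1], [2], [3], [4], [5]
  1-simplices (10): [1,2], [1,3], [1,4], [1,5], [2,3], [2,4], [2,5], [3,4], [3,5], [4,5]
  2-simplices (5): [1,2,4], [1,3,5], [1,4,5], [2,3,4], [2,3,5]

giving chain groups C_0 ≅ Z^5, C_1 ≅ Z^10, C_2 ≅ Z^5.

Boundary ∂_1: C_1 → C_0 is given by ∂[p,q] = [q] − [p].
As a 5×10 matrix over Z this has rank 4, with invariant factors (1,1,1,1).

The boundary map ∂_2: C_2 → C_1 acts by ∂[p,q,r] = [q,r] − [p,r] + [p,q]. For instance
  ∂[2,3,4] = [3,4] − [2,4] + [2,3],
  ∂[1,2,4] = [2,4] − [1,4] + [1,2].
The resulting 10×5 matrix has rank 5, and its Smith normal form has invariant factors (1,1,1,1,1).

Now H_k = ker ∂_k / im ∂_{k+1}, so:

  H_0: rank C_0 − rank ∂_1 = 5 − 4 = 1, and the invariant factors of ∂_1 are all 1, so H_0 = Z.
  H_1: rank ker ∂_1 − rank ∂_2 = (10 − 4) − 5 = 1, and the invariant factors of ∂_2 are all 1, so H_1 = Z.
  H_2: rank ker ∂_2 − rank ∂_3 = (5 − 5) − 0 = 0, and there is no ∂_3, so H_2 = 0.

(K is a triangulation of the Möbius band.)

Hence the Betti numbers are b_0 = 1, b_1 = 1, b_2 = 0.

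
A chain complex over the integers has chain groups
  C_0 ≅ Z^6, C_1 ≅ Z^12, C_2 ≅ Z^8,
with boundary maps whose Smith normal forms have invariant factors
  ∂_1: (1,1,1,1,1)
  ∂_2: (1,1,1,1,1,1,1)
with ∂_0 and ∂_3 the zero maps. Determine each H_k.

H_0: b_0 = 6 − 0 − 5 = 1; torsion from ∂_1 factors > 1: none. So H_0 = Z.
H_1: b_1 = 12 − 5 − 7 = 0; torsion from ∂_2 factors > 1: none. So H_1 = 0.
H_2: b_2 = 8 − 7 − 0 = 1; torsion from ∂_3 factors > 1: none. So H_2 = Z.

H_0 = Z,  H_1 = 0,  H_2 = Z.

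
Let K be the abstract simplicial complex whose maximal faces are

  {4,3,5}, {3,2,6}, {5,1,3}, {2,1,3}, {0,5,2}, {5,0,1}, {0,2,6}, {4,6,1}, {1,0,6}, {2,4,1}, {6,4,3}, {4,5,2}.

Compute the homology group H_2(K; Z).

We work with the vertex ordering 0 < 1 < 2 < 3 < 4 < 5 < 6. The simplices of K, each written with vertices in increasing order, are:

  0-simplices (7): [0], [1], [2], [3], [4], [5], [6]
  1-simplices (18): [0,1], [0,2], [0,5], [0,6], [1,2], [1,3], [1,4], [1,5], [1,6], [2,3], [2,4], [2,5], [2,6], [3,4], [3,5], [3,6], [4,5], [4,6]
  2-simplices (12): [0,1,5], [0,1,6], [0,2,5], [0,2,6], [1,2,3], [1,2,4], [1,3,5], [1,4,6], [2,3,6], [2,4,5], [3,4,5], [3,4,6]

Hence C_0 ≅ Z^7, C_1 ≅ Z^18, C_2 ≅ Z^12.

∂_1: C_1 → C_0 maps an edge to its endpoints' difference, ∂[p,q] = q − p. For instance
  ∂[1,6] = [6] − [1].
The 7×18 boundary matrix has rank 6 and Smith normal form diag(1,1,1,1,1,1).

∂_2: C_2 → C_1 sends each 2-simplex [p,q,r] to [q,r] − [p,r] + [p,q]. For instance
  ∂[0,1,5] = [1,5] − [0,5] + [0,1],
  ∂[1,2,3] = [2,3] − [1,3] + [1,2].
This gives a 18×12 integer matrix of rank 12; reducing to Smith normal form yields diagonal entries (1,1,1,1,1,1,1,1,1,1,1,2).

Now H_k = ker ∂_k / im ∂_{k+1}, so:

  H_2: rank ker ∂_2 − rank ∂_3 = (12 − 12) − 0 = 0, and there is no ∂_3, so H_2 = 0.

H_2 = 0.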